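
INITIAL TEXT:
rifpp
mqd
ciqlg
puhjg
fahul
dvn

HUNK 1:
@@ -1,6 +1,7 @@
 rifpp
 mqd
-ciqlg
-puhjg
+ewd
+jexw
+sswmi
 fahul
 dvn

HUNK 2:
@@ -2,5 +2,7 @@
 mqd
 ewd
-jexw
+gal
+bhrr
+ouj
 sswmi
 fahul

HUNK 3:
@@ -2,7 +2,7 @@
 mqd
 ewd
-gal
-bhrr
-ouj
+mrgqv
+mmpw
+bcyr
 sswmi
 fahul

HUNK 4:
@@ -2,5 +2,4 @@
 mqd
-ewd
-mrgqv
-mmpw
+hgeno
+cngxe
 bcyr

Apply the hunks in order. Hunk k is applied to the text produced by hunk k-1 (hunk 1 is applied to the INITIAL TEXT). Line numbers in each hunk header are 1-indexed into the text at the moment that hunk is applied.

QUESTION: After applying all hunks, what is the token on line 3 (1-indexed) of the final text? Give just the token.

Answer: hgeno

Derivation:
Hunk 1: at line 1 remove [ciqlg,puhjg] add [ewd,jexw,sswmi] -> 7 lines: rifpp mqd ewd jexw sswmi fahul dvn
Hunk 2: at line 2 remove [jexw] add [gal,bhrr,ouj] -> 9 lines: rifpp mqd ewd gal bhrr ouj sswmi fahul dvn
Hunk 3: at line 2 remove [gal,bhrr,ouj] add [mrgqv,mmpw,bcyr] -> 9 lines: rifpp mqd ewd mrgqv mmpw bcyr sswmi fahul dvn
Hunk 4: at line 2 remove [ewd,mrgqv,mmpw] add [hgeno,cngxe] -> 8 lines: rifpp mqd hgeno cngxe bcyr sswmi fahul dvn
Final line 3: hgeno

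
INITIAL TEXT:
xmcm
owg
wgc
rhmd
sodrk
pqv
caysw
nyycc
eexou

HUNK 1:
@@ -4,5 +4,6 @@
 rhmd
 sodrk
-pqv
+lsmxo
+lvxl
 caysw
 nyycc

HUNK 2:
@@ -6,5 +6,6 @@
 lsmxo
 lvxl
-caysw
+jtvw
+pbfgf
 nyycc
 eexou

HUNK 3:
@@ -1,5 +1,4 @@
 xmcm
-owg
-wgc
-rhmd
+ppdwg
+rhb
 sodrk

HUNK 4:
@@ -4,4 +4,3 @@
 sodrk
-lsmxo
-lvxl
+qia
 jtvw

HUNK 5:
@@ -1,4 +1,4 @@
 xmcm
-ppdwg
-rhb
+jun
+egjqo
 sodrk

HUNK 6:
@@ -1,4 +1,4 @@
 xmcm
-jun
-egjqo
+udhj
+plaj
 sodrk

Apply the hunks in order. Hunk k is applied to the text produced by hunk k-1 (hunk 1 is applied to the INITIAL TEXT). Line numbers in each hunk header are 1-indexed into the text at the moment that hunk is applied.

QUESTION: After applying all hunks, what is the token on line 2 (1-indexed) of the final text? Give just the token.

Answer: udhj

Derivation:
Hunk 1: at line 4 remove [pqv] add [lsmxo,lvxl] -> 10 lines: xmcm owg wgc rhmd sodrk lsmxo lvxl caysw nyycc eexou
Hunk 2: at line 6 remove [caysw] add [jtvw,pbfgf] -> 11 lines: xmcm owg wgc rhmd sodrk lsmxo lvxl jtvw pbfgf nyycc eexou
Hunk 3: at line 1 remove [owg,wgc,rhmd] add [ppdwg,rhb] -> 10 lines: xmcm ppdwg rhb sodrk lsmxo lvxl jtvw pbfgf nyycc eexou
Hunk 4: at line 4 remove [lsmxo,lvxl] add [qia] -> 9 lines: xmcm ppdwg rhb sodrk qia jtvw pbfgf nyycc eexou
Hunk 5: at line 1 remove [ppdwg,rhb] add [jun,egjqo] -> 9 lines: xmcm jun egjqo sodrk qia jtvw pbfgf nyycc eexou
Hunk 6: at line 1 remove [jun,egjqo] add [udhj,plaj] -> 9 lines: xmcm udhj plaj sodrk qia jtvw pbfgf nyycc eexou
Final line 2: udhj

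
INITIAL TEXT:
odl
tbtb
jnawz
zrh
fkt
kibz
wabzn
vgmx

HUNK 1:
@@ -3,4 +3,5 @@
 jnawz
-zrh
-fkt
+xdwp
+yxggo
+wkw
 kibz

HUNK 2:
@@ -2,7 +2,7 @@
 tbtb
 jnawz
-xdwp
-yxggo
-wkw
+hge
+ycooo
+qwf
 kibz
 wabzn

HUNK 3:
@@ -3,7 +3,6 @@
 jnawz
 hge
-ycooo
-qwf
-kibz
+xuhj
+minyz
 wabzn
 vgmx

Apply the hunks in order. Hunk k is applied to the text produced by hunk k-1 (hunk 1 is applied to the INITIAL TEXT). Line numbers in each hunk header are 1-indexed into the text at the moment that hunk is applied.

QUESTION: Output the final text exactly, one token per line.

Hunk 1: at line 3 remove [zrh,fkt] add [xdwp,yxggo,wkw] -> 9 lines: odl tbtb jnawz xdwp yxggo wkw kibz wabzn vgmx
Hunk 2: at line 2 remove [xdwp,yxggo,wkw] add [hge,ycooo,qwf] -> 9 lines: odl tbtb jnawz hge ycooo qwf kibz wabzn vgmx
Hunk 3: at line 3 remove [ycooo,qwf,kibz] add [xuhj,minyz] -> 8 lines: odl tbtb jnawz hge xuhj minyz wabzn vgmx

Answer: odl
tbtb
jnawz
hge
xuhj
minyz
wabzn
vgmx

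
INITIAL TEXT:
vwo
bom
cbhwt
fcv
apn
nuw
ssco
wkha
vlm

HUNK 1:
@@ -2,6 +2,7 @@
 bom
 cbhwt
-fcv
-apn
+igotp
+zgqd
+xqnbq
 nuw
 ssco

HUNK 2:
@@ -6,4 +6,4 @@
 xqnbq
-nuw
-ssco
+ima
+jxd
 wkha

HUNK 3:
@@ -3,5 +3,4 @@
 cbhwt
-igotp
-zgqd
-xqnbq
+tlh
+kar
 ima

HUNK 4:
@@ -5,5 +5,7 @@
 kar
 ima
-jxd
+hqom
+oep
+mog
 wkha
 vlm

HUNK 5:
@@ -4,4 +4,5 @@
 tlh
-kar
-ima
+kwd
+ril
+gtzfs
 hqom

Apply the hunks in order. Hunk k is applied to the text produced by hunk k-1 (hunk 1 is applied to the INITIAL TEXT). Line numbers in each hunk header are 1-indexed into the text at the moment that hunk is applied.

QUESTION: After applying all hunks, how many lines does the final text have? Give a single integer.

Answer: 12

Derivation:
Hunk 1: at line 2 remove [fcv,apn] add [igotp,zgqd,xqnbq] -> 10 lines: vwo bom cbhwt igotp zgqd xqnbq nuw ssco wkha vlm
Hunk 2: at line 6 remove [nuw,ssco] add [ima,jxd] -> 10 lines: vwo bom cbhwt igotp zgqd xqnbq ima jxd wkha vlm
Hunk 3: at line 3 remove [igotp,zgqd,xqnbq] add [tlh,kar] -> 9 lines: vwo bom cbhwt tlh kar ima jxd wkha vlm
Hunk 4: at line 5 remove [jxd] add [hqom,oep,mog] -> 11 lines: vwo bom cbhwt tlh kar ima hqom oep mog wkha vlm
Hunk 5: at line 4 remove [kar,ima] add [kwd,ril,gtzfs] -> 12 lines: vwo bom cbhwt tlh kwd ril gtzfs hqom oep mog wkha vlm
Final line count: 12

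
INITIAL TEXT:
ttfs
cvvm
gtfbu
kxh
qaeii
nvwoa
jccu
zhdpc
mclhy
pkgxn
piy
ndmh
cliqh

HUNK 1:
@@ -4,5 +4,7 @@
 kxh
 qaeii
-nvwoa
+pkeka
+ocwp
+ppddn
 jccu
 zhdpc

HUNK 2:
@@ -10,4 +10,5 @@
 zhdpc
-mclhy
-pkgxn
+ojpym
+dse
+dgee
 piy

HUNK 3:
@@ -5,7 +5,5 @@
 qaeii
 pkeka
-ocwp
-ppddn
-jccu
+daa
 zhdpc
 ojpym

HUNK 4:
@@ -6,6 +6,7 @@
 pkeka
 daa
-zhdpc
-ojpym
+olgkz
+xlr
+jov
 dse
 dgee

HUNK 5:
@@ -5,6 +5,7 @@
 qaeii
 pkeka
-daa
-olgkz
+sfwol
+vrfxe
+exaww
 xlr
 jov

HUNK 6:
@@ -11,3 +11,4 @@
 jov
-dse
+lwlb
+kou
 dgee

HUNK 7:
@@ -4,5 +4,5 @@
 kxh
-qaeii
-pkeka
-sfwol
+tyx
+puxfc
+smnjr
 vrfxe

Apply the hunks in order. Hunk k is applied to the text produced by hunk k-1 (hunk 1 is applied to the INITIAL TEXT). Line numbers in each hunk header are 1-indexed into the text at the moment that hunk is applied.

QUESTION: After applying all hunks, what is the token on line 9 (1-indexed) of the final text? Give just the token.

Hunk 1: at line 4 remove [nvwoa] add [pkeka,ocwp,ppddn] -> 15 lines: ttfs cvvm gtfbu kxh qaeii pkeka ocwp ppddn jccu zhdpc mclhy pkgxn piy ndmh cliqh
Hunk 2: at line 10 remove [mclhy,pkgxn] add [ojpym,dse,dgee] -> 16 lines: ttfs cvvm gtfbu kxh qaeii pkeka ocwp ppddn jccu zhdpc ojpym dse dgee piy ndmh cliqh
Hunk 3: at line 5 remove [ocwp,ppddn,jccu] add [daa] -> 14 lines: ttfs cvvm gtfbu kxh qaeii pkeka daa zhdpc ojpym dse dgee piy ndmh cliqh
Hunk 4: at line 6 remove [zhdpc,ojpym] add [olgkz,xlr,jov] -> 15 lines: ttfs cvvm gtfbu kxh qaeii pkeka daa olgkz xlr jov dse dgee piy ndmh cliqh
Hunk 5: at line 5 remove [daa,olgkz] add [sfwol,vrfxe,exaww] -> 16 lines: ttfs cvvm gtfbu kxh qaeii pkeka sfwol vrfxe exaww xlr jov dse dgee piy ndmh cliqh
Hunk 6: at line 11 remove [dse] add [lwlb,kou] -> 17 lines: ttfs cvvm gtfbu kxh qaeii pkeka sfwol vrfxe exaww xlr jov lwlb kou dgee piy ndmh cliqh
Hunk 7: at line 4 remove [qaeii,pkeka,sfwol] add [tyx,puxfc,smnjr] -> 17 lines: ttfs cvvm gtfbu kxh tyx puxfc smnjr vrfxe exaww xlr jov lwlb kou dgee piy ndmh cliqh
Final line 9: exaww

Answer: exaww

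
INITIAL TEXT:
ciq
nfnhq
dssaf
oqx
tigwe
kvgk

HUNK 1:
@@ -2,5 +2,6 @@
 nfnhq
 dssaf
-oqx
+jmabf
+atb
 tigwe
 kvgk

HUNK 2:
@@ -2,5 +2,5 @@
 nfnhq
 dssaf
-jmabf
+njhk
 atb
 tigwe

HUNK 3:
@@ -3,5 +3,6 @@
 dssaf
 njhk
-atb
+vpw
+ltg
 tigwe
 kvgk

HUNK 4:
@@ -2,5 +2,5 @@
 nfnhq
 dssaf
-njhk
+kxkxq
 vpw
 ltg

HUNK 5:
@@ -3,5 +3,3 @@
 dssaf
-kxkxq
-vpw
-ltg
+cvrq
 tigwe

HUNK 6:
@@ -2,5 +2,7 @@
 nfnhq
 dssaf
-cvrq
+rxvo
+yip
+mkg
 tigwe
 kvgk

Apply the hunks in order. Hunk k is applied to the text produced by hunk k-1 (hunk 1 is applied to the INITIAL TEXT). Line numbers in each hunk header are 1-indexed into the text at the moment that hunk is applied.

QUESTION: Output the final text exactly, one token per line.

Answer: ciq
nfnhq
dssaf
rxvo
yip
mkg
tigwe
kvgk

Derivation:
Hunk 1: at line 2 remove [oqx] add [jmabf,atb] -> 7 lines: ciq nfnhq dssaf jmabf atb tigwe kvgk
Hunk 2: at line 2 remove [jmabf] add [njhk] -> 7 lines: ciq nfnhq dssaf njhk atb tigwe kvgk
Hunk 3: at line 3 remove [atb] add [vpw,ltg] -> 8 lines: ciq nfnhq dssaf njhk vpw ltg tigwe kvgk
Hunk 4: at line 2 remove [njhk] add [kxkxq] -> 8 lines: ciq nfnhq dssaf kxkxq vpw ltg tigwe kvgk
Hunk 5: at line 3 remove [kxkxq,vpw,ltg] add [cvrq] -> 6 lines: ciq nfnhq dssaf cvrq tigwe kvgk
Hunk 6: at line 2 remove [cvrq] add [rxvo,yip,mkg] -> 8 lines: ciq nfnhq dssaf rxvo yip mkg tigwe kvgk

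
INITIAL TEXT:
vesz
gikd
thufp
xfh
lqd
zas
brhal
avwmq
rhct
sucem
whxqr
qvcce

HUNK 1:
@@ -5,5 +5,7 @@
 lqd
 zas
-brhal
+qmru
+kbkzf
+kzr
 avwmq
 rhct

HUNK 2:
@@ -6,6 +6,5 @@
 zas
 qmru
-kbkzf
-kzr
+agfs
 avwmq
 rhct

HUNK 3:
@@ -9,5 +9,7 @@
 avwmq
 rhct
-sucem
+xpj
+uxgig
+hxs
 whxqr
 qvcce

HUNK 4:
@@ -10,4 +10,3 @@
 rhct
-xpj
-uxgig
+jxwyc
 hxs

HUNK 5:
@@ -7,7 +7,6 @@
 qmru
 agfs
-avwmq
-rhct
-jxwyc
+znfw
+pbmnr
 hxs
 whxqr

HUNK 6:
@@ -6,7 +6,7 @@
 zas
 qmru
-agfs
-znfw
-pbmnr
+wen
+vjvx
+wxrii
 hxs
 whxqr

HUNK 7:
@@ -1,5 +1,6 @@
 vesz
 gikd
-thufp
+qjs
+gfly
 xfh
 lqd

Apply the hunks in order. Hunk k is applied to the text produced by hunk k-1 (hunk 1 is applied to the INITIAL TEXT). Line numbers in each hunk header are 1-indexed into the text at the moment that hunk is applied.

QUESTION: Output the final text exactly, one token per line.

Answer: vesz
gikd
qjs
gfly
xfh
lqd
zas
qmru
wen
vjvx
wxrii
hxs
whxqr
qvcce

Derivation:
Hunk 1: at line 5 remove [brhal] add [qmru,kbkzf,kzr] -> 14 lines: vesz gikd thufp xfh lqd zas qmru kbkzf kzr avwmq rhct sucem whxqr qvcce
Hunk 2: at line 6 remove [kbkzf,kzr] add [agfs] -> 13 lines: vesz gikd thufp xfh lqd zas qmru agfs avwmq rhct sucem whxqr qvcce
Hunk 3: at line 9 remove [sucem] add [xpj,uxgig,hxs] -> 15 lines: vesz gikd thufp xfh lqd zas qmru agfs avwmq rhct xpj uxgig hxs whxqr qvcce
Hunk 4: at line 10 remove [xpj,uxgig] add [jxwyc] -> 14 lines: vesz gikd thufp xfh lqd zas qmru agfs avwmq rhct jxwyc hxs whxqr qvcce
Hunk 5: at line 7 remove [avwmq,rhct,jxwyc] add [znfw,pbmnr] -> 13 lines: vesz gikd thufp xfh lqd zas qmru agfs znfw pbmnr hxs whxqr qvcce
Hunk 6: at line 6 remove [agfs,znfw,pbmnr] add [wen,vjvx,wxrii] -> 13 lines: vesz gikd thufp xfh lqd zas qmru wen vjvx wxrii hxs whxqr qvcce
Hunk 7: at line 1 remove [thufp] add [qjs,gfly] -> 14 lines: vesz gikd qjs gfly xfh lqd zas qmru wen vjvx wxrii hxs whxqr qvcce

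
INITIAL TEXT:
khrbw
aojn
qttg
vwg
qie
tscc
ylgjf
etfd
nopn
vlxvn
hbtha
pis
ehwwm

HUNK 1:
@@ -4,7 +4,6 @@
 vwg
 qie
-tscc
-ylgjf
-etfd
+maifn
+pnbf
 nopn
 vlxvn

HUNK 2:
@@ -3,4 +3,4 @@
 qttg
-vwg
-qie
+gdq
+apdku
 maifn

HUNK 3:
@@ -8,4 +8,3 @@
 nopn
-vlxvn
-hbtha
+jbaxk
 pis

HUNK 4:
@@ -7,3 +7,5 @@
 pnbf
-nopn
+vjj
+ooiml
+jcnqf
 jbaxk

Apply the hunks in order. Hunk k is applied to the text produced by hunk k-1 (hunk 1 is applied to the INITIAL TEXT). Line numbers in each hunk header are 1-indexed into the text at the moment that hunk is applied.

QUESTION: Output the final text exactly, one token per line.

Hunk 1: at line 4 remove [tscc,ylgjf,etfd] add [maifn,pnbf] -> 12 lines: khrbw aojn qttg vwg qie maifn pnbf nopn vlxvn hbtha pis ehwwm
Hunk 2: at line 3 remove [vwg,qie] add [gdq,apdku] -> 12 lines: khrbw aojn qttg gdq apdku maifn pnbf nopn vlxvn hbtha pis ehwwm
Hunk 3: at line 8 remove [vlxvn,hbtha] add [jbaxk] -> 11 lines: khrbw aojn qttg gdq apdku maifn pnbf nopn jbaxk pis ehwwm
Hunk 4: at line 7 remove [nopn] add [vjj,ooiml,jcnqf] -> 13 lines: khrbw aojn qttg gdq apdku maifn pnbf vjj ooiml jcnqf jbaxk pis ehwwm

Answer: khrbw
aojn
qttg
gdq
apdku
maifn
pnbf
vjj
ooiml
jcnqf
jbaxk
pis
ehwwm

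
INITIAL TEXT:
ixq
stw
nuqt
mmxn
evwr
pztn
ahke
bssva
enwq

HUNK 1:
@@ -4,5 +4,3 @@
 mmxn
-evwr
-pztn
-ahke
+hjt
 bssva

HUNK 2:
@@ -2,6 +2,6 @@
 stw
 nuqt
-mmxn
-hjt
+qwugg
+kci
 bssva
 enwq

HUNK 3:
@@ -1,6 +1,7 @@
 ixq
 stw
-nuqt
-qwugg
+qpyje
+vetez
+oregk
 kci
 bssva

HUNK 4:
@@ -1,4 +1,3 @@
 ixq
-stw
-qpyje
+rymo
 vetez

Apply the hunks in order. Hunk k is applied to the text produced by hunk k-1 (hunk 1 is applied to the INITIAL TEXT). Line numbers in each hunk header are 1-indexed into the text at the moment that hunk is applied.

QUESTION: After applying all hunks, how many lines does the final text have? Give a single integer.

Answer: 7

Derivation:
Hunk 1: at line 4 remove [evwr,pztn,ahke] add [hjt] -> 7 lines: ixq stw nuqt mmxn hjt bssva enwq
Hunk 2: at line 2 remove [mmxn,hjt] add [qwugg,kci] -> 7 lines: ixq stw nuqt qwugg kci bssva enwq
Hunk 3: at line 1 remove [nuqt,qwugg] add [qpyje,vetez,oregk] -> 8 lines: ixq stw qpyje vetez oregk kci bssva enwq
Hunk 4: at line 1 remove [stw,qpyje] add [rymo] -> 7 lines: ixq rymo vetez oregk kci bssva enwq
Final line count: 7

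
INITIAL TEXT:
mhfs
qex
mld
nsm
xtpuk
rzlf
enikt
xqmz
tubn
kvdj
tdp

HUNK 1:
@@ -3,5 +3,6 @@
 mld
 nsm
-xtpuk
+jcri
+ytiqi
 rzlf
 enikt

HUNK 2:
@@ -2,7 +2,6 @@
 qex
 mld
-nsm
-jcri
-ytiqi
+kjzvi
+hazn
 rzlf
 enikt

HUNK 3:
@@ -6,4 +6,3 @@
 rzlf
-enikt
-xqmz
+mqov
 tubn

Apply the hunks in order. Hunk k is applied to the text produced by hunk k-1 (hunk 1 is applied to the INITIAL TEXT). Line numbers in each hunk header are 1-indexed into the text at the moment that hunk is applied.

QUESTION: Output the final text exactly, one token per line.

Answer: mhfs
qex
mld
kjzvi
hazn
rzlf
mqov
tubn
kvdj
tdp

Derivation:
Hunk 1: at line 3 remove [xtpuk] add [jcri,ytiqi] -> 12 lines: mhfs qex mld nsm jcri ytiqi rzlf enikt xqmz tubn kvdj tdp
Hunk 2: at line 2 remove [nsm,jcri,ytiqi] add [kjzvi,hazn] -> 11 lines: mhfs qex mld kjzvi hazn rzlf enikt xqmz tubn kvdj tdp
Hunk 3: at line 6 remove [enikt,xqmz] add [mqov] -> 10 lines: mhfs qex mld kjzvi hazn rzlf mqov tubn kvdj tdp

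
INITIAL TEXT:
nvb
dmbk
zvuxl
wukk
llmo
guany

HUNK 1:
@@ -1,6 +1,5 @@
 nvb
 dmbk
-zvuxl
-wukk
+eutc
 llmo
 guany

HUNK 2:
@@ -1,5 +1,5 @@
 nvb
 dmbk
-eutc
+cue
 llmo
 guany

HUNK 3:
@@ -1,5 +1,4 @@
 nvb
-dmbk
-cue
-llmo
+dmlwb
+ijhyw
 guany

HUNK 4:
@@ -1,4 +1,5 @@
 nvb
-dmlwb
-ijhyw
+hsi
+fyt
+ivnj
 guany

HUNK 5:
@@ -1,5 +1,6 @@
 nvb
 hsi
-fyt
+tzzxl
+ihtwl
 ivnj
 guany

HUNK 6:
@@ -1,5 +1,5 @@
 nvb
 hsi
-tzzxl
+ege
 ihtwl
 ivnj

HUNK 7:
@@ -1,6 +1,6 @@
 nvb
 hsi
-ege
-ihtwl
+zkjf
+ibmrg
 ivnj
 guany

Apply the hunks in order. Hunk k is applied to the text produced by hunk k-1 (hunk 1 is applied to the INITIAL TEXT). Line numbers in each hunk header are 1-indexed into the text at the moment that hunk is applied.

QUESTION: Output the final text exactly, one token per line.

Answer: nvb
hsi
zkjf
ibmrg
ivnj
guany

Derivation:
Hunk 1: at line 1 remove [zvuxl,wukk] add [eutc] -> 5 lines: nvb dmbk eutc llmo guany
Hunk 2: at line 1 remove [eutc] add [cue] -> 5 lines: nvb dmbk cue llmo guany
Hunk 3: at line 1 remove [dmbk,cue,llmo] add [dmlwb,ijhyw] -> 4 lines: nvb dmlwb ijhyw guany
Hunk 4: at line 1 remove [dmlwb,ijhyw] add [hsi,fyt,ivnj] -> 5 lines: nvb hsi fyt ivnj guany
Hunk 5: at line 1 remove [fyt] add [tzzxl,ihtwl] -> 6 lines: nvb hsi tzzxl ihtwl ivnj guany
Hunk 6: at line 1 remove [tzzxl] add [ege] -> 6 lines: nvb hsi ege ihtwl ivnj guany
Hunk 7: at line 1 remove [ege,ihtwl] add [zkjf,ibmrg] -> 6 lines: nvb hsi zkjf ibmrg ivnj guany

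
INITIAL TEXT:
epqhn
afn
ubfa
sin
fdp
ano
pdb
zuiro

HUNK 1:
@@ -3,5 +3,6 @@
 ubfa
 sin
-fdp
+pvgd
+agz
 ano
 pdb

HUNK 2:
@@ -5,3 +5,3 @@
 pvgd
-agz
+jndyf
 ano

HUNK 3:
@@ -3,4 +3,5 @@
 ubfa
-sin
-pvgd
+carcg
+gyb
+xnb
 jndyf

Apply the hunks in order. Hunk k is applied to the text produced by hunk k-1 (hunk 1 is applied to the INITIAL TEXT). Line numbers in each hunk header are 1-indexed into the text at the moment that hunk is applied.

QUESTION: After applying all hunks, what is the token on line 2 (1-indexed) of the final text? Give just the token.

Answer: afn

Derivation:
Hunk 1: at line 3 remove [fdp] add [pvgd,agz] -> 9 lines: epqhn afn ubfa sin pvgd agz ano pdb zuiro
Hunk 2: at line 5 remove [agz] add [jndyf] -> 9 lines: epqhn afn ubfa sin pvgd jndyf ano pdb zuiro
Hunk 3: at line 3 remove [sin,pvgd] add [carcg,gyb,xnb] -> 10 lines: epqhn afn ubfa carcg gyb xnb jndyf ano pdb zuiro
Final line 2: afn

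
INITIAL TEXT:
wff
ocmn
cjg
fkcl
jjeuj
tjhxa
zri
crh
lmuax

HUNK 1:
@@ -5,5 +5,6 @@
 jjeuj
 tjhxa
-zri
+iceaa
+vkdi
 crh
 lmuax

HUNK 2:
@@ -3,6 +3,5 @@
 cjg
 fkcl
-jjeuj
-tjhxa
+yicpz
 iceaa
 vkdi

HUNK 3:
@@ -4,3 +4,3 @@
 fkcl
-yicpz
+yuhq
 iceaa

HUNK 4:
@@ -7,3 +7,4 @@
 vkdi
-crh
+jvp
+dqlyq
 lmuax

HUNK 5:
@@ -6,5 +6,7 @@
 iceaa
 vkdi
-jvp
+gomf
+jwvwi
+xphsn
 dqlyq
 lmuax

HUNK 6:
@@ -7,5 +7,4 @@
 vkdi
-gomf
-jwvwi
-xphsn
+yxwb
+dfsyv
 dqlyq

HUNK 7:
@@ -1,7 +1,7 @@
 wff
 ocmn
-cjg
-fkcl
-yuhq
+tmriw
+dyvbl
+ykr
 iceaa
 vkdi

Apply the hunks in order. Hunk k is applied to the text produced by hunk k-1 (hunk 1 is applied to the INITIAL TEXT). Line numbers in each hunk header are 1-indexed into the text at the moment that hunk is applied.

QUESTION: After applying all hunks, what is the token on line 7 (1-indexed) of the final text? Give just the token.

Hunk 1: at line 5 remove [zri] add [iceaa,vkdi] -> 10 lines: wff ocmn cjg fkcl jjeuj tjhxa iceaa vkdi crh lmuax
Hunk 2: at line 3 remove [jjeuj,tjhxa] add [yicpz] -> 9 lines: wff ocmn cjg fkcl yicpz iceaa vkdi crh lmuax
Hunk 3: at line 4 remove [yicpz] add [yuhq] -> 9 lines: wff ocmn cjg fkcl yuhq iceaa vkdi crh lmuax
Hunk 4: at line 7 remove [crh] add [jvp,dqlyq] -> 10 lines: wff ocmn cjg fkcl yuhq iceaa vkdi jvp dqlyq lmuax
Hunk 5: at line 6 remove [jvp] add [gomf,jwvwi,xphsn] -> 12 lines: wff ocmn cjg fkcl yuhq iceaa vkdi gomf jwvwi xphsn dqlyq lmuax
Hunk 6: at line 7 remove [gomf,jwvwi,xphsn] add [yxwb,dfsyv] -> 11 lines: wff ocmn cjg fkcl yuhq iceaa vkdi yxwb dfsyv dqlyq lmuax
Hunk 7: at line 1 remove [cjg,fkcl,yuhq] add [tmriw,dyvbl,ykr] -> 11 lines: wff ocmn tmriw dyvbl ykr iceaa vkdi yxwb dfsyv dqlyq lmuax
Final line 7: vkdi

Answer: vkdi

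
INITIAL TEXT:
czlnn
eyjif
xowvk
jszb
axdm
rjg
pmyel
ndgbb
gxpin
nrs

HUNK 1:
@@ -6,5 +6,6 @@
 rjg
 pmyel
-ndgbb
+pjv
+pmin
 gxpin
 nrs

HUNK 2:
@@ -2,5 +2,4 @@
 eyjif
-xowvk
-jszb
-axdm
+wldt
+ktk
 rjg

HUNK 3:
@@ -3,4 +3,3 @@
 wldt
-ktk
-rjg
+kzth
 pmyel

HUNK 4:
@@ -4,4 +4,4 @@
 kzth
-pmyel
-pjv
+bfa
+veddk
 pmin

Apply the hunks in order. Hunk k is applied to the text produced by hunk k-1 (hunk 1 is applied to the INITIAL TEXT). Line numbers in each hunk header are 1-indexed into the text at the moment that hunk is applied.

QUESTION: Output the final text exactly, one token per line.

Answer: czlnn
eyjif
wldt
kzth
bfa
veddk
pmin
gxpin
nrs

Derivation:
Hunk 1: at line 6 remove [ndgbb] add [pjv,pmin] -> 11 lines: czlnn eyjif xowvk jszb axdm rjg pmyel pjv pmin gxpin nrs
Hunk 2: at line 2 remove [xowvk,jszb,axdm] add [wldt,ktk] -> 10 lines: czlnn eyjif wldt ktk rjg pmyel pjv pmin gxpin nrs
Hunk 3: at line 3 remove [ktk,rjg] add [kzth] -> 9 lines: czlnn eyjif wldt kzth pmyel pjv pmin gxpin nrs
Hunk 4: at line 4 remove [pmyel,pjv] add [bfa,veddk] -> 9 lines: czlnn eyjif wldt kzth bfa veddk pmin gxpin nrs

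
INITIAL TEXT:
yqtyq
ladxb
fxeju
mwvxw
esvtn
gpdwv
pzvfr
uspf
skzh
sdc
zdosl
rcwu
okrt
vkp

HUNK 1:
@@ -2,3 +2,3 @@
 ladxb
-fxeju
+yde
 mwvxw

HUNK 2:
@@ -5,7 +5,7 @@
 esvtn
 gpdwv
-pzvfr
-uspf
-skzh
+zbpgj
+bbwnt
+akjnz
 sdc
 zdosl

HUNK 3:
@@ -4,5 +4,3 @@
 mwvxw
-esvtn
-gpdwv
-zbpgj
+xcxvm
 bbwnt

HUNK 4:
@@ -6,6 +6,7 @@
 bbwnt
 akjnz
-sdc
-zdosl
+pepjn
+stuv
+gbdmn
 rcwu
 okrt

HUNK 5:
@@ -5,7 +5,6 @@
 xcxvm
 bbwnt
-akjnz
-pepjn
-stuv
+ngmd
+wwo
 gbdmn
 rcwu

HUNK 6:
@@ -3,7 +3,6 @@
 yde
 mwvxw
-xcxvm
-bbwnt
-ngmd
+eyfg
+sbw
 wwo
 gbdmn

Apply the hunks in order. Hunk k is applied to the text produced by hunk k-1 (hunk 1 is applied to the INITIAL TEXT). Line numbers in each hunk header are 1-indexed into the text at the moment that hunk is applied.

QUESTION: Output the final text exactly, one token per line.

Answer: yqtyq
ladxb
yde
mwvxw
eyfg
sbw
wwo
gbdmn
rcwu
okrt
vkp

Derivation:
Hunk 1: at line 2 remove [fxeju] add [yde] -> 14 lines: yqtyq ladxb yde mwvxw esvtn gpdwv pzvfr uspf skzh sdc zdosl rcwu okrt vkp
Hunk 2: at line 5 remove [pzvfr,uspf,skzh] add [zbpgj,bbwnt,akjnz] -> 14 lines: yqtyq ladxb yde mwvxw esvtn gpdwv zbpgj bbwnt akjnz sdc zdosl rcwu okrt vkp
Hunk 3: at line 4 remove [esvtn,gpdwv,zbpgj] add [xcxvm] -> 12 lines: yqtyq ladxb yde mwvxw xcxvm bbwnt akjnz sdc zdosl rcwu okrt vkp
Hunk 4: at line 6 remove [sdc,zdosl] add [pepjn,stuv,gbdmn] -> 13 lines: yqtyq ladxb yde mwvxw xcxvm bbwnt akjnz pepjn stuv gbdmn rcwu okrt vkp
Hunk 5: at line 5 remove [akjnz,pepjn,stuv] add [ngmd,wwo] -> 12 lines: yqtyq ladxb yde mwvxw xcxvm bbwnt ngmd wwo gbdmn rcwu okrt vkp
Hunk 6: at line 3 remove [xcxvm,bbwnt,ngmd] add [eyfg,sbw] -> 11 lines: yqtyq ladxb yde mwvxw eyfg sbw wwo gbdmn rcwu okrt vkp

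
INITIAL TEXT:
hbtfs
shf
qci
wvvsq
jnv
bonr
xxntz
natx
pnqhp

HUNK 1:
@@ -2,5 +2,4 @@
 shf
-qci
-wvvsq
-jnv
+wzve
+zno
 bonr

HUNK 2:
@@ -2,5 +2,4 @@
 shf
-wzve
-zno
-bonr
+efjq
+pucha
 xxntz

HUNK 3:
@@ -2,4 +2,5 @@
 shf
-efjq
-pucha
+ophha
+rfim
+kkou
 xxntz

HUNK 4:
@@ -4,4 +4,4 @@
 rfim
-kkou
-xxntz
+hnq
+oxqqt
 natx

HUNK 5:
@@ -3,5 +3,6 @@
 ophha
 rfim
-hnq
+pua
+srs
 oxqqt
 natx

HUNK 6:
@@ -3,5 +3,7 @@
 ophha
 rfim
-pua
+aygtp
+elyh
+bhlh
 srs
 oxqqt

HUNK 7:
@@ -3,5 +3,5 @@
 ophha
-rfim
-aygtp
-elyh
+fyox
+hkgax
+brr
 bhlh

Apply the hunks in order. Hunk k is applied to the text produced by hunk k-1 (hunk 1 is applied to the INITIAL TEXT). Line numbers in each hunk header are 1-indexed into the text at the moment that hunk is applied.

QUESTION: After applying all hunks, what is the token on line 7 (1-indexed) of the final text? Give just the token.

Hunk 1: at line 2 remove [qci,wvvsq,jnv] add [wzve,zno] -> 8 lines: hbtfs shf wzve zno bonr xxntz natx pnqhp
Hunk 2: at line 2 remove [wzve,zno,bonr] add [efjq,pucha] -> 7 lines: hbtfs shf efjq pucha xxntz natx pnqhp
Hunk 3: at line 2 remove [efjq,pucha] add [ophha,rfim,kkou] -> 8 lines: hbtfs shf ophha rfim kkou xxntz natx pnqhp
Hunk 4: at line 4 remove [kkou,xxntz] add [hnq,oxqqt] -> 8 lines: hbtfs shf ophha rfim hnq oxqqt natx pnqhp
Hunk 5: at line 3 remove [hnq] add [pua,srs] -> 9 lines: hbtfs shf ophha rfim pua srs oxqqt natx pnqhp
Hunk 6: at line 3 remove [pua] add [aygtp,elyh,bhlh] -> 11 lines: hbtfs shf ophha rfim aygtp elyh bhlh srs oxqqt natx pnqhp
Hunk 7: at line 3 remove [rfim,aygtp,elyh] add [fyox,hkgax,brr] -> 11 lines: hbtfs shf ophha fyox hkgax brr bhlh srs oxqqt natx pnqhp
Final line 7: bhlh

Answer: bhlh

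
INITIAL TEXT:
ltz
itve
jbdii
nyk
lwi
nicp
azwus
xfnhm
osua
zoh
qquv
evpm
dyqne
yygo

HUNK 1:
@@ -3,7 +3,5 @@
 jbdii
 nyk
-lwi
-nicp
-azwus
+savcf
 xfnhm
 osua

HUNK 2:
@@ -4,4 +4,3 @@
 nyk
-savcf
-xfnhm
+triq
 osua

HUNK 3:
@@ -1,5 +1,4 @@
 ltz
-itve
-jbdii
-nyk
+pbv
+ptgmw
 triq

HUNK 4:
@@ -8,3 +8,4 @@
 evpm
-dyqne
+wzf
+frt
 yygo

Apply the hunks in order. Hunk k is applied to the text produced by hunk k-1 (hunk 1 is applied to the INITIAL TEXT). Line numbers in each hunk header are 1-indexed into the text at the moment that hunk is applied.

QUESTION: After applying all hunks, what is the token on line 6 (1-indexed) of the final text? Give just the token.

Hunk 1: at line 3 remove [lwi,nicp,azwus] add [savcf] -> 12 lines: ltz itve jbdii nyk savcf xfnhm osua zoh qquv evpm dyqne yygo
Hunk 2: at line 4 remove [savcf,xfnhm] add [triq] -> 11 lines: ltz itve jbdii nyk triq osua zoh qquv evpm dyqne yygo
Hunk 3: at line 1 remove [itve,jbdii,nyk] add [pbv,ptgmw] -> 10 lines: ltz pbv ptgmw triq osua zoh qquv evpm dyqne yygo
Hunk 4: at line 8 remove [dyqne] add [wzf,frt] -> 11 lines: ltz pbv ptgmw triq osua zoh qquv evpm wzf frt yygo
Final line 6: zoh

Answer: zoh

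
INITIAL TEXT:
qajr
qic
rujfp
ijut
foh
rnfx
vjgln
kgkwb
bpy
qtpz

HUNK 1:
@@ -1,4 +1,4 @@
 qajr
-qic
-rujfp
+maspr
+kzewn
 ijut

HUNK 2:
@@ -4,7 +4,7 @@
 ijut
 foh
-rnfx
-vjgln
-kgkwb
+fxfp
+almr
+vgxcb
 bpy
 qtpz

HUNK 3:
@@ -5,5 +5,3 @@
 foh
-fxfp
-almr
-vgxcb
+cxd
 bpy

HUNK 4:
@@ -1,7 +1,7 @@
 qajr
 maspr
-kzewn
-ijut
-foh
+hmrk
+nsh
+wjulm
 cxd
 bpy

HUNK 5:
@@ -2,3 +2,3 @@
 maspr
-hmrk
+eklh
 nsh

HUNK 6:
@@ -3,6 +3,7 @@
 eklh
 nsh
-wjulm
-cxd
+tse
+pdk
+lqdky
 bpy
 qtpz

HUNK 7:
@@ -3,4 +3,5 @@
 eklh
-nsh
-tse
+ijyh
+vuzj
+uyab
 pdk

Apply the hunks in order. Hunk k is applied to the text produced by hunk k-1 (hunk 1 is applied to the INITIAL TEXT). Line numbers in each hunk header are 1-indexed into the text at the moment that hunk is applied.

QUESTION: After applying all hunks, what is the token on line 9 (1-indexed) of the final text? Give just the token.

Hunk 1: at line 1 remove [qic,rujfp] add [maspr,kzewn] -> 10 lines: qajr maspr kzewn ijut foh rnfx vjgln kgkwb bpy qtpz
Hunk 2: at line 4 remove [rnfx,vjgln,kgkwb] add [fxfp,almr,vgxcb] -> 10 lines: qajr maspr kzewn ijut foh fxfp almr vgxcb bpy qtpz
Hunk 3: at line 5 remove [fxfp,almr,vgxcb] add [cxd] -> 8 lines: qajr maspr kzewn ijut foh cxd bpy qtpz
Hunk 4: at line 1 remove [kzewn,ijut,foh] add [hmrk,nsh,wjulm] -> 8 lines: qajr maspr hmrk nsh wjulm cxd bpy qtpz
Hunk 5: at line 2 remove [hmrk] add [eklh] -> 8 lines: qajr maspr eklh nsh wjulm cxd bpy qtpz
Hunk 6: at line 3 remove [wjulm,cxd] add [tse,pdk,lqdky] -> 9 lines: qajr maspr eklh nsh tse pdk lqdky bpy qtpz
Hunk 7: at line 3 remove [nsh,tse] add [ijyh,vuzj,uyab] -> 10 lines: qajr maspr eklh ijyh vuzj uyab pdk lqdky bpy qtpz
Final line 9: bpy

Answer: bpy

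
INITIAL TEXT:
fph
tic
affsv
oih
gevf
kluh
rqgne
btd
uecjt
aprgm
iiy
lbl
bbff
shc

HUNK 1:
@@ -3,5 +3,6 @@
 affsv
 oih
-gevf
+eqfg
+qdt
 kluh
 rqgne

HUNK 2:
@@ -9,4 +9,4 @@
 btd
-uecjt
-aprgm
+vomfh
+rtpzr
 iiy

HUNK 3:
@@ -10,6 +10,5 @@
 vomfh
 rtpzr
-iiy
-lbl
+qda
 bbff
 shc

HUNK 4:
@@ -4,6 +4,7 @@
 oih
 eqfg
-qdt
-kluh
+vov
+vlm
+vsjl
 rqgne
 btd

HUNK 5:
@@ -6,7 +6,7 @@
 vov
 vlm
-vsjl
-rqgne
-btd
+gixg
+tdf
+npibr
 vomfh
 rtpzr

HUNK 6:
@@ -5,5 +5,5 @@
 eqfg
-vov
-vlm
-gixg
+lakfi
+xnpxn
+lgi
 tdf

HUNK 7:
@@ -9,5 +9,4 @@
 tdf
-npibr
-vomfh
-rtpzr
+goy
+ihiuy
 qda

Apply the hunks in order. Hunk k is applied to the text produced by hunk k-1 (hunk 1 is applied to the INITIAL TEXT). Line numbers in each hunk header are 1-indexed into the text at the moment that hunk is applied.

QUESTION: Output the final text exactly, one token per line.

Hunk 1: at line 3 remove [gevf] add [eqfg,qdt] -> 15 lines: fph tic affsv oih eqfg qdt kluh rqgne btd uecjt aprgm iiy lbl bbff shc
Hunk 2: at line 9 remove [uecjt,aprgm] add [vomfh,rtpzr] -> 15 lines: fph tic affsv oih eqfg qdt kluh rqgne btd vomfh rtpzr iiy lbl bbff shc
Hunk 3: at line 10 remove [iiy,lbl] add [qda] -> 14 lines: fph tic affsv oih eqfg qdt kluh rqgne btd vomfh rtpzr qda bbff shc
Hunk 4: at line 4 remove [qdt,kluh] add [vov,vlm,vsjl] -> 15 lines: fph tic affsv oih eqfg vov vlm vsjl rqgne btd vomfh rtpzr qda bbff shc
Hunk 5: at line 6 remove [vsjl,rqgne,btd] add [gixg,tdf,npibr] -> 15 lines: fph tic affsv oih eqfg vov vlm gixg tdf npibr vomfh rtpzr qda bbff shc
Hunk 6: at line 5 remove [vov,vlm,gixg] add [lakfi,xnpxn,lgi] -> 15 lines: fph tic affsv oih eqfg lakfi xnpxn lgi tdf npibr vomfh rtpzr qda bbff shc
Hunk 7: at line 9 remove [npibr,vomfh,rtpzr] add [goy,ihiuy] -> 14 lines: fph tic affsv oih eqfg lakfi xnpxn lgi tdf goy ihiuy qda bbff shc

Answer: fph
tic
affsv
oih
eqfg
lakfi
xnpxn
lgi
tdf
goy
ihiuy
qda
bbff
shc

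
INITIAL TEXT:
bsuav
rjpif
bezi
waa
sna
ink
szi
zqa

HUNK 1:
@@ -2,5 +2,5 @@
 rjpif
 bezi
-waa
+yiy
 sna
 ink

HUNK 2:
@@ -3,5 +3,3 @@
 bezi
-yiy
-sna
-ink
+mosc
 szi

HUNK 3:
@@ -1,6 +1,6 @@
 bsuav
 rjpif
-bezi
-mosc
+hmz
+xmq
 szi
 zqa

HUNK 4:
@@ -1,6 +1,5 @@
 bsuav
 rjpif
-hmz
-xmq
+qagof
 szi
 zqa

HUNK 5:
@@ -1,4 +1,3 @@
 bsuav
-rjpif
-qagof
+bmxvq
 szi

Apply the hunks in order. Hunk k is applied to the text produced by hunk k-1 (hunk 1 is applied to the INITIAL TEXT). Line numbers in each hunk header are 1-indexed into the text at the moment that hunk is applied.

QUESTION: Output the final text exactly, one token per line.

Hunk 1: at line 2 remove [waa] add [yiy] -> 8 lines: bsuav rjpif bezi yiy sna ink szi zqa
Hunk 2: at line 3 remove [yiy,sna,ink] add [mosc] -> 6 lines: bsuav rjpif bezi mosc szi zqa
Hunk 3: at line 1 remove [bezi,mosc] add [hmz,xmq] -> 6 lines: bsuav rjpif hmz xmq szi zqa
Hunk 4: at line 1 remove [hmz,xmq] add [qagof] -> 5 lines: bsuav rjpif qagof szi zqa
Hunk 5: at line 1 remove [rjpif,qagof] add [bmxvq] -> 4 lines: bsuav bmxvq szi zqa

Answer: bsuav
bmxvq
szi
zqa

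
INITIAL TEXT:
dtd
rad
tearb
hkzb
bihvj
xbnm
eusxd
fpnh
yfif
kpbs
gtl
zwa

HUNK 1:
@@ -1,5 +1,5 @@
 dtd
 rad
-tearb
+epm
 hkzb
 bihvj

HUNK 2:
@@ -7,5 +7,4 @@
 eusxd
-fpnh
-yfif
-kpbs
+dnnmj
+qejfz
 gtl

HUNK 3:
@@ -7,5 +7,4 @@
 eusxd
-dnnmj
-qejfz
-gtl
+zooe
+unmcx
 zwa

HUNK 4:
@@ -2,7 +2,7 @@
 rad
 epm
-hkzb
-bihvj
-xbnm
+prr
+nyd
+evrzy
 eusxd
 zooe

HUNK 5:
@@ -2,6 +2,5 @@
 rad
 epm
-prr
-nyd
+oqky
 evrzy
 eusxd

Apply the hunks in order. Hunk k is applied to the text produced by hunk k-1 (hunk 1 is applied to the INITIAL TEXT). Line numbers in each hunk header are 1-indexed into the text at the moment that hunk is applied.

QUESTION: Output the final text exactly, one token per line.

Hunk 1: at line 1 remove [tearb] add [epm] -> 12 lines: dtd rad epm hkzb bihvj xbnm eusxd fpnh yfif kpbs gtl zwa
Hunk 2: at line 7 remove [fpnh,yfif,kpbs] add [dnnmj,qejfz] -> 11 lines: dtd rad epm hkzb bihvj xbnm eusxd dnnmj qejfz gtl zwa
Hunk 3: at line 7 remove [dnnmj,qejfz,gtl] add [zooe,unmcx] -> 10 lines: dtd rad epm hkzb bihvj xbnm eusxd zooe unmcx zwa
Hunk 4: at line 2 remove [hkzb,bihvj,xbnm] add [prr,nyd,evrzy] -> 10 lines: dtd rad epm prr nyd evrzy eusxd zooe unmcx zwa
Hunk 5: at line 2 remove [prr,nyd] add [oqky] -> 9 lines: dtd rad epm oqky evrzy eusxd zooe unmcx zwa

Answer: dtd
rad
epm
oqky
evrzy
eusxd
zooe
unmcx
zwa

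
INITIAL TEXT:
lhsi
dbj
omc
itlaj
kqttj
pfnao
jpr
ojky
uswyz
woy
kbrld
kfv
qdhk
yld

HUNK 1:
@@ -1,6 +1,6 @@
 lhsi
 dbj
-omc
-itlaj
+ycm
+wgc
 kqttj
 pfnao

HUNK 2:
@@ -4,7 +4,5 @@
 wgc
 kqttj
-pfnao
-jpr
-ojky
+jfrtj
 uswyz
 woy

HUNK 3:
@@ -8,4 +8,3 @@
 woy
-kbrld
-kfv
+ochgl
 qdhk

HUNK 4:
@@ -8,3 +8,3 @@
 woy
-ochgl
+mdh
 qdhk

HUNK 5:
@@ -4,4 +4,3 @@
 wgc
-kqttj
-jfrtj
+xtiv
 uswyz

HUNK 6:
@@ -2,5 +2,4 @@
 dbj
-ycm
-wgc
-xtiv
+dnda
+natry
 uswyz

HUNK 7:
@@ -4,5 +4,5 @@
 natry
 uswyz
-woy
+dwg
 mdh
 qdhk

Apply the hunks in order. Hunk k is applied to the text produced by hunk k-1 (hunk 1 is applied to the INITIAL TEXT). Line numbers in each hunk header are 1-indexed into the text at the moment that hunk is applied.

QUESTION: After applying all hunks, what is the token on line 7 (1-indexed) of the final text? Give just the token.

Hunk 1: at line 1 remove [omc,itlaj] add [ycm,wgc] -> 14 lines: lhsi dbj ycm wgc kqttj pfnao jpr ojky uswyz woy kbrld kfv qdhk yld
Hunk 2: at line 4 remove [pfnao,jpr,ojky] add [jfrtj] -> 12 lines: lhsi dbj ycm wgc kqttj jfrtj uswyz woy kbrld kfv qdhk yld
Hunk 3: at line 8 remove [kbrld,kfv] add [ochgl] -> 11 lines: lhsi dbj ycm wgc kqttj jfrtj uswyz woy ochgl qdhk yld
Hunk 4: at line 8 remove [ochgl] add [mdh] -> 11 lines: lhsi dbj ycm wgc kqttj jfrtj uswyz woy mdh qdhk yld
Hunk 5: at line 4 remove [kqttj,jfrtj] add [xtiv] -> 10 lines: lhsi dbj ycm wgc xtiv uswyz woy mdh qdhk yld
Hunk 6: at line 2 remove [ycm,wgc,xtiv] add [dnda,natry] -> 9 lines: lhsi dbj dnda natry uswyz woy mdh qdhk yld
Hunk 7: at line 4 remove [woy] add [dwg] -> 9 lines: lhsi dbj dnda natry uswyz dwg mdh qdhk yld
Final line 7: mdh

Answer: mdh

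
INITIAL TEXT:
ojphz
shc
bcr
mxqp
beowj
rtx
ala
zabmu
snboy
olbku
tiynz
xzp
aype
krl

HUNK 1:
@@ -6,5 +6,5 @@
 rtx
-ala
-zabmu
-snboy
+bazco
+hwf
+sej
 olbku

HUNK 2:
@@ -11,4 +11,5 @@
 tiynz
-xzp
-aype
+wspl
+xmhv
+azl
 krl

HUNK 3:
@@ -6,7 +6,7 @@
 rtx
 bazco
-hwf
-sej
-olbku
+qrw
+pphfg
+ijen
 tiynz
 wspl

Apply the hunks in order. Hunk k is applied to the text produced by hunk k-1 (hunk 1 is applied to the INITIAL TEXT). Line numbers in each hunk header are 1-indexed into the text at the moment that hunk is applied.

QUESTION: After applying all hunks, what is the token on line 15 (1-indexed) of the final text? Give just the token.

Hunk 1: at line 6 remove [ala,zabmu,snboy] add [bazco,hwf,sej] -> 14 lines: ojphz shc bcr mxqp beowj rtx bazco hwf sej olbku tiynz xzp aype krl
Hunk 2: at line 11 remove [xzp,aype] add [wspl,xmhv,azl] -> 15 lines: ojphz shc bcr mxqp beowj rtx bazco hwf sej olbku tiynz wspl xmhv azl krl
Hunk 3: at line 6 remove [hwf,sej,olbku] add [qrw,pphfg,ijen] -> 15 lines: ojphz shc bcr mxqp beowj rtx bazco qrw pphfg ijen tiynz wspl xmhv azl krl
Final line 15: krl

Answer: krl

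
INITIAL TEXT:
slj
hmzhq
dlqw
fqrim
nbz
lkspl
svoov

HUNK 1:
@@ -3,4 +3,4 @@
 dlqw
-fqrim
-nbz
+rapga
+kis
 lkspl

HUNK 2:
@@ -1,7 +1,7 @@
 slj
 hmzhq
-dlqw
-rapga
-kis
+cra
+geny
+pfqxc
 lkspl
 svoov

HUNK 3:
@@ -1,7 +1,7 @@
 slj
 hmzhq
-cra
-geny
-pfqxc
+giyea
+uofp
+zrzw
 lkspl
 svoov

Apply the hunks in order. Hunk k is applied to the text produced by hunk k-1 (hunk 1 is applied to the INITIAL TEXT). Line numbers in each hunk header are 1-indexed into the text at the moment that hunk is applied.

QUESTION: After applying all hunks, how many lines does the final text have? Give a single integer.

Answer: 7

Derivation:
Hunk 1: at line 3 remove [fqrim,nbz] add [rapga,kis] -> 7 lines: slj hmzhq dlqw rapga kis lkspl svoov
Hunk 2: at line 1 remove [dlqw,rapga,kis] add [cra,geny,pfqxc] -> 7 lines: slj hmzhq cra geny pfqxc lkspl svoov
Hunk 3: at line 1 remove [cra,geny,pfqxc] add [giyea,uofp,zrzw] -> 7 lines: slj hmzhq giyea uofp zrzw lkspl svoov
Final line count: 7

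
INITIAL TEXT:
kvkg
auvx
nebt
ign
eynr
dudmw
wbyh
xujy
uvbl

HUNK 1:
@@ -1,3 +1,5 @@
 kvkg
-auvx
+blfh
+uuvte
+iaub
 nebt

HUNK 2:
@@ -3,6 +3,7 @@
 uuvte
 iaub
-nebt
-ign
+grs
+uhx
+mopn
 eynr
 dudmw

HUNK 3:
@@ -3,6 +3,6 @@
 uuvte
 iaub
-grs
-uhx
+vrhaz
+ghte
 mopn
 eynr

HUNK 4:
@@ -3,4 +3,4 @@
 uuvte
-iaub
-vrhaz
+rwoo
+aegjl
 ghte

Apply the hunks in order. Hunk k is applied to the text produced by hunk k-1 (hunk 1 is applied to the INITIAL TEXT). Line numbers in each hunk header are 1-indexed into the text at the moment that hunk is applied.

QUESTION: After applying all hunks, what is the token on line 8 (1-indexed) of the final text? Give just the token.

Hunk 1: at line 1 remove [auvx] add [blfh,uuvte,iaub] -> 11 lines: kvkg blfh uuvte iaub nebt ign eynr dudmw wbyh xujy uvbl
Hunk 2: at line 3 remove [nebt,ign] add [grs,uhx,mopn] -> 12 lines: kvkg blfh uuvte iaub grs uhx mopn eynr dudmw wbyh xujy uvbl
Hunk 3: at line 3 remove [grs,uhx] add [vrhaz,ghte] -> 12 lines: kvkg blfh uuvte iaub vrhaz ghte mopn eynr dudmw wbyh xujy uvbl
Hunk 4: at line 3 remove [iaub,vrhaz] add [rwoo,aegjl] -> 12 lines: kvkg blfh uuvte rwoo aegjl ghte mopn eynr dudmw wbyh xujy uvbl
Final line 8: eynr

Answer: eynr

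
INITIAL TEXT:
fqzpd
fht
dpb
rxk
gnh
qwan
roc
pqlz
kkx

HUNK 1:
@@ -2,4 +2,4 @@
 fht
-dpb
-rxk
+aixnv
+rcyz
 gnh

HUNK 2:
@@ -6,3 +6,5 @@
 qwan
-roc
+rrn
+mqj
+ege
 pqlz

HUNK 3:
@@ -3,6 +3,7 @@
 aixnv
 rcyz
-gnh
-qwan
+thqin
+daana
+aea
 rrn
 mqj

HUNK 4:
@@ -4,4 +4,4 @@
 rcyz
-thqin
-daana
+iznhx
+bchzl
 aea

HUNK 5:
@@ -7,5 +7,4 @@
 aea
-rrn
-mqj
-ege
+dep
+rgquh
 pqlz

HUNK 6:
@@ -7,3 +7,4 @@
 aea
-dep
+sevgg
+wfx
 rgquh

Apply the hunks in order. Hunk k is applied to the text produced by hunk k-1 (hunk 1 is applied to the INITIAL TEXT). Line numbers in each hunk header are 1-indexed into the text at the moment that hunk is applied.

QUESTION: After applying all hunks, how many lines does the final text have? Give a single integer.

Answer: 12

Derivation:
Hunk 1: at line 2 remove [dpb,rxk] add [aixnv,rcyz] -> 9 lines: fqzpd fht aixnv rcyz gnh qwan roc pqlz kkx
Hunk 2: at line 6 remove [roc] add [rrn,mqj,ege] -> 11 lines: fqzpd fht aixnv rcyz gnh qwan rrn mqj ege pqlz kkx
Hunk 3: at line 3 remove [gnh,qwan] add [thqin,daana,aea] -> 12 lines: fqzpd fht aixnv rcyz thqin daana aea rrn mqj ege pqlz kkx
Hunk 4: at line 4 remove [thqin,daana] add [iznhx,bchzl] -> 12 lines: fqzpd fht aixnv rcyz iznhx bchzl aea rrn mqj ege pqlz kkx
Hunk 5: at line 7 remove [rrn,mqj,ege] add [dep,rgquh] -> 11 lines: fqzpd fht aixnv rcyz iznhx bchzl aea dep rgquh pqlz kkx
Hunk 6: at line 7 remove [dep] add [sevgg,wfx] -> 12 lines: fqzpd fht aixnv rcyz iznhx bchzl aea sevgg wfx rgquh pqlz kkx
Final line count: 12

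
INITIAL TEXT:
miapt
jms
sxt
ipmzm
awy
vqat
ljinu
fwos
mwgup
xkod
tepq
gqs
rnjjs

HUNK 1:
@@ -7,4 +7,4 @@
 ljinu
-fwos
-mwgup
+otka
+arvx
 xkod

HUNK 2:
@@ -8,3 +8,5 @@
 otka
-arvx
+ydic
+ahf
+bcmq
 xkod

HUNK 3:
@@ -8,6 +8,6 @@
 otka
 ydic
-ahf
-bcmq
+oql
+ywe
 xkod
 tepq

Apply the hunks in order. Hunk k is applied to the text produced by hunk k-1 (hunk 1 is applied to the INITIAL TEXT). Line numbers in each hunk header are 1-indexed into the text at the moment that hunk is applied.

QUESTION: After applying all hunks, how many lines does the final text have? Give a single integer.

Hunk 1: at line 7 remove [fwos,mwgup] add [otka,arvx] -> 13 lines: miapt jms sxt ipmzm awy vqat ljinu otka arvx xkod tepq gqs rnjjs
Hunk 2: at line 8 remove [arvx] add [ydic,ahf,bcmq] -> 15 lines: miapt jms sxt ipmzm awy vqat ljinu otka ydic ahf bcmq xkod tepq gqs rnjjs
Hunk 3: at line 8 remove [ahf,bcmq] add [oql,ywe] -> 15 lines: miapt jms sxt ipmzm awy vqat ljinu otka ydic oql ywe xkod tepq gqs rnjjs
Final line count: 15

Answer: 15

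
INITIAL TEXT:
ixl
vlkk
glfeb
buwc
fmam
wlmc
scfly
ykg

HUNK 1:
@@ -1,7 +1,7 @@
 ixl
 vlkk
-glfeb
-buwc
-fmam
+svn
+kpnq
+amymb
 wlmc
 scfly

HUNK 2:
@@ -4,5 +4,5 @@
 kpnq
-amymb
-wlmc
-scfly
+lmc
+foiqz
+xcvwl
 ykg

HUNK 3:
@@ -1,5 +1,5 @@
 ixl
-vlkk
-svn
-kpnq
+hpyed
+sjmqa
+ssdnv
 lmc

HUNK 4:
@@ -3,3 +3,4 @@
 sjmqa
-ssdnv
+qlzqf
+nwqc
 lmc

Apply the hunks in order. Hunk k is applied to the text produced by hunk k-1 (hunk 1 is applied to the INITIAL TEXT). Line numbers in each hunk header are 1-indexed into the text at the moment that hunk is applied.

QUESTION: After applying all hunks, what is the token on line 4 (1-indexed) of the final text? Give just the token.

Answer: qlzqf

Derivation:
Hunk 1: at line 1 remove [glfeb,buwc,fmam] add [svn,kpnq,amymb] -> 8 lines: ixl vlkk svn kpnq amymb wlmc scfly ykg
Hunk 2: at line 4 remove [amymb,wlmc,scfly] add [lmc,foiqz,xcvwl] -> 8 lines: ixl vlkk svn kpnq lmc foiqz xcvwl ykg
Hunk 3: at line 1 remove [vlkk,svn,kpnq] add [hpyed,sjmqa,ssdnv] -> 8 lines: ixl hpyed sjmqa ssdnv lmc foiqz xcvwl ykg
Hunk 4: at line 3 remove [ssdnv] add [qlzqf,nwqc] -> 9 lines: ixl hpyed sjmqa qlzqf nwqc lmc foiqz xcvwl ykg
Final line 4: qlzqf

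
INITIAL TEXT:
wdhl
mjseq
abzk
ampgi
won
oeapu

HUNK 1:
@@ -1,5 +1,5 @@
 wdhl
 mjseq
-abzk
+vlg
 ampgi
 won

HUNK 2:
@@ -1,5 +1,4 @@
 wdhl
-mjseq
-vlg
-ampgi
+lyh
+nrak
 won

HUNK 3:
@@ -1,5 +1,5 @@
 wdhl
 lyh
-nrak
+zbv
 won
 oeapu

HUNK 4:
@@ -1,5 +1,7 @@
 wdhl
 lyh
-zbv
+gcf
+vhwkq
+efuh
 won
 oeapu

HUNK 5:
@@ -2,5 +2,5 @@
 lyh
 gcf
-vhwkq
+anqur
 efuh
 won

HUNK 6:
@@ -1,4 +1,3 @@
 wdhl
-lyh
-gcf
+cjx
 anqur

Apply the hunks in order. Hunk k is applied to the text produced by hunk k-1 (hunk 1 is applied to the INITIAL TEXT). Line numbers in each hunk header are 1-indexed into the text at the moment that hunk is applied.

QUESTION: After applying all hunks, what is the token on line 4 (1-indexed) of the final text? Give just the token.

Answer: efuh

Derivation:
Hunk 1: at line 1 remove [abzk] add [vlg] -> 6 lines: wdhl mjseq vlg ampgi won oeapu
Hunk 2: at line 1 remove [mjseq,vlg,ampgi] add [lyh,nrak] -> 5 lines: wdhl lyh nrak won oeapu
Hunk 3: at line 1 remove [nrak] add [zbv] -> 5 lines: wdhl lyh zbv won oeapu
Hunk 4: at line 1 remove [zbv] add [gcf,vhwkq,efuh] -> 7 lines: wdhl lyh gcf vhwkq efuh won oeapu
Hunk 5: at line 2 remove [vhwkq] add [anqur] -> 7 lines: wdhl lyh gcf anqur efuh won oeapu
Hunk 6: at line 1 remove [lyh,gcf] add [cjx] -> 6 lines: wdhl cjx anqur efuh won oeapu
Final line 4: efuh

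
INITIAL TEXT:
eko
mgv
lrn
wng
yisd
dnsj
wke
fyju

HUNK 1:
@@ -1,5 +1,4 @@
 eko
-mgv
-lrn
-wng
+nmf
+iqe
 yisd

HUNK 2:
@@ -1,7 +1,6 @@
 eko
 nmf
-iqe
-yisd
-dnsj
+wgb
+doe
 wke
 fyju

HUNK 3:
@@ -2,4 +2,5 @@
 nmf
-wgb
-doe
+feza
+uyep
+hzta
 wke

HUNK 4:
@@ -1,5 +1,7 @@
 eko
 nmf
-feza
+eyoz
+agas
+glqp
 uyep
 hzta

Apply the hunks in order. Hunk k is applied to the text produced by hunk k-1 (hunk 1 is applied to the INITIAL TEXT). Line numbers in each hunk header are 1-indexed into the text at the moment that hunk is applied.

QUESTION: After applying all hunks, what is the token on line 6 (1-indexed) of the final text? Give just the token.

Hunk 1: at line 1 remove [mgv,lrn,wng] add [nmf,iqe] -> 7 lines: eko nmf iqe yisd dnsj wke fyju
Hunk 2: at line 1 remove [iqe,yisd,dnsj] add [wgb,doe] -> 6 lines: eko nmf wgb doe wke fyju
Hunk 3: at line 2 remove [wgb,doe] add [feza,uyep,hzta] -> 7 lines: eko nmf feza uyep hzta wke fyju
Hunk 4: at line 1 remove [feza] add [eyoz,agas,glqp] -> 9 lines: eko nmf eyoz agas glqp uyep hzta wke fyju
Final line 6: uyep

Answer: uyep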